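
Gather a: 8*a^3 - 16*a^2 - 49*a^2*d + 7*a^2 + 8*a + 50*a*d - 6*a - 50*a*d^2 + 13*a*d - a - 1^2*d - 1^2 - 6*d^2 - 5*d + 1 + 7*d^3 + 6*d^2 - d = 8*a^3 + a^2*(-49*d - 9) + a*(-50*d^2 + 63*d + 1) + 7*d^3 - 7*d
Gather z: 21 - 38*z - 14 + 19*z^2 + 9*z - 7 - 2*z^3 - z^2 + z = -2*z^3 + 18*z^2 - 28*z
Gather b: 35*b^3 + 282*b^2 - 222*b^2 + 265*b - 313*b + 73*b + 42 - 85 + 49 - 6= 35*b^3 + 60*b^2 + 25*b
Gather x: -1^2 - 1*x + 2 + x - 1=0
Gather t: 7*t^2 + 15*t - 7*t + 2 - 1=7*t^2 + 8*t + 1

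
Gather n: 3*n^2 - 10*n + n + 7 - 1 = 3*n^2 - 9*n + 6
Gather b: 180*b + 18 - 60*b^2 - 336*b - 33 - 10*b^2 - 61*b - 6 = -70*b^2 - 217*b - 21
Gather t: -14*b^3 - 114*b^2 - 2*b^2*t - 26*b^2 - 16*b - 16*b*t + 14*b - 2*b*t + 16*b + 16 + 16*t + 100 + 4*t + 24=-14*b^3 - 140*b^2 + 14*b + t*(-2*b^2 - 18*b + 20) + 140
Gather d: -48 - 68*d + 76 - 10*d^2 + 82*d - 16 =-10*d^2 + 14*d + 12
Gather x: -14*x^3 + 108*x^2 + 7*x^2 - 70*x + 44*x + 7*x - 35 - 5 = -14*x^3 + 115*x^2 - 19*x - 40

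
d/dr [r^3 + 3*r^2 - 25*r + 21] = 3*r^2 + 6*r - 25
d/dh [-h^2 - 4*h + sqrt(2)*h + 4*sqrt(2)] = -2*h - 4 + sqrt(2)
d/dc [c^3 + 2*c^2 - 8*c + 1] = 3*c^2 + 4*c - 8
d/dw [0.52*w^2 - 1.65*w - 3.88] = 1.04*w - 1.65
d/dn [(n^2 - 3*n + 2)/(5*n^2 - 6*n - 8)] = 9/(25*n^2 + 40*n + 16)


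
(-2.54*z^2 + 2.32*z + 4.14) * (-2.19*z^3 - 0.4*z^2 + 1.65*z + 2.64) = 5.5626*z^5 - 4.0648*z^4 - 14.1856*z^3 - 4.5336*z^2 + 12.9558*z + 10.9296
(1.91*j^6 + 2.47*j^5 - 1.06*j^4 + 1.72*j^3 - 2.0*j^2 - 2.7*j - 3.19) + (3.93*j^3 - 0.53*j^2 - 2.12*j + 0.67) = 1.91*j^6 + 2.47*j^5 - 1.06*j^4 + 5.65*j^3 - 2.53*j^2 - 4.82*j - 2.52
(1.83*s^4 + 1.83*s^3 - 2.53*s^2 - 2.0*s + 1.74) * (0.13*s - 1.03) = 0.2379*s^5 - 1.647*s^4 - 2.2138*s^3 + 2.3459*s^2 + 2.2862*s - 1.7922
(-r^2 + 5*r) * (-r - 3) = r^3 - 2*r^2 - 15*r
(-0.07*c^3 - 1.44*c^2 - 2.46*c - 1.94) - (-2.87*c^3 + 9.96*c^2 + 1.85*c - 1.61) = 2.8*c^3 - 11.4*c^2 - 4.31*c - 0.33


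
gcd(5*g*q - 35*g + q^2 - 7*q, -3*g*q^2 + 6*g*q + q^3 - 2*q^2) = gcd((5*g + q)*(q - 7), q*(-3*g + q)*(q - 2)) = 1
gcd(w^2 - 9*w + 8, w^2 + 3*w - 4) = w - 1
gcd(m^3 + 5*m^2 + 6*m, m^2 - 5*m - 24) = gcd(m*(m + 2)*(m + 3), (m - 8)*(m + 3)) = m + 3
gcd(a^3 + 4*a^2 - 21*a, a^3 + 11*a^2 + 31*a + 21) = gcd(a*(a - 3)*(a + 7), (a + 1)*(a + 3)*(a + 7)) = a + 7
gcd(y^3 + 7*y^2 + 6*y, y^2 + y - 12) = 1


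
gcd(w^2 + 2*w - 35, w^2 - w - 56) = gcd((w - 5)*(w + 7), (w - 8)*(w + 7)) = w + 7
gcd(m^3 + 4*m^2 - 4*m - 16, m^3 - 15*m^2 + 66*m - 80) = m - 2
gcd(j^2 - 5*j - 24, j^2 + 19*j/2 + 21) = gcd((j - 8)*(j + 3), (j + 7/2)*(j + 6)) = 1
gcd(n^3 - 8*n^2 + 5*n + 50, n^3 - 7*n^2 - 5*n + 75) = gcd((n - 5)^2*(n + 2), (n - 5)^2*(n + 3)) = n^2 - 10*n + 25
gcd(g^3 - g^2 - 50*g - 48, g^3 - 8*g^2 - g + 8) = g^2 - 7*g - 8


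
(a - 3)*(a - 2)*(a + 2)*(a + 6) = a^4 + 3*a^3 - 22*a^2 - 12*a + 72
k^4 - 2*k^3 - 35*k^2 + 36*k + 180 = (k - 6)*(k - 3)*(k + 2)*(k + 5)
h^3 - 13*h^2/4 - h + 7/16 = (h - 7/2)*(h - 1/4)*(h + 1/2)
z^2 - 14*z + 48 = (z - 8)*(z - 6)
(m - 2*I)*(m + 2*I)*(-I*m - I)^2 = -m^4 - 2*m^3 - 5*m^2 - 8*m - 4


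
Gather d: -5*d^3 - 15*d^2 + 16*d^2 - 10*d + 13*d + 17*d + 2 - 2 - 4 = -5*d^3 + d^2 + 20*d - 4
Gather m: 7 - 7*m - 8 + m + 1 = -6*m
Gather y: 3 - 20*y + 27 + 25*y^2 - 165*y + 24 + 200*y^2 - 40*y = 225*y^2 - 225*y + 54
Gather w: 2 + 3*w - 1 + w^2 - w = w^2 + 2*w + 1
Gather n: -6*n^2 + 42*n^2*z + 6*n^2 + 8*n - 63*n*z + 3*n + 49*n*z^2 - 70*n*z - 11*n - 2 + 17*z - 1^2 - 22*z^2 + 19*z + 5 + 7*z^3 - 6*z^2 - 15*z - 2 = 42*n^2*z + n*(49*z^2 - 133*z) + 7*z^3 - 28*z^2 + 21*z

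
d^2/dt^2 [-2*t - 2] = 0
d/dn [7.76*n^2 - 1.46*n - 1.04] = 15.52*n - 1.46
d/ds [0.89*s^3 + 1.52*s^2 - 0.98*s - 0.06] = 2.67*s^2 + 3.04*s - 0.98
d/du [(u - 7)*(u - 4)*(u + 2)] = 3*u^2 - 18*u + 6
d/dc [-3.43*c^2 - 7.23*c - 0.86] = -6.86*c - 7.23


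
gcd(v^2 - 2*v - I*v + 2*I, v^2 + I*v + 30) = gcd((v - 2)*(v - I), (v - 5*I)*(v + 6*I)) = 1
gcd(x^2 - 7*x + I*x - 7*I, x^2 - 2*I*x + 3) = x + I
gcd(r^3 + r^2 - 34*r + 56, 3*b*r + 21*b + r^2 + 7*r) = r + 7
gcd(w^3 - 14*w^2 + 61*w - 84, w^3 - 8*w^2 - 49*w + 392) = w - 7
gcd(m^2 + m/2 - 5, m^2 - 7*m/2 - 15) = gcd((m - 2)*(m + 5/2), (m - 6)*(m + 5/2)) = m + 5/2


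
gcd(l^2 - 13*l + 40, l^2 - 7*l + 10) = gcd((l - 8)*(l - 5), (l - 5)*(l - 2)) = l - 5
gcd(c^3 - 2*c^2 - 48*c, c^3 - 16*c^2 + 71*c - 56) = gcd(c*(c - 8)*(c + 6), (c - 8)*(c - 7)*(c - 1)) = c - 8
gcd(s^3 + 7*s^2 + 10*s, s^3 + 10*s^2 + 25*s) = s^2 + 5*s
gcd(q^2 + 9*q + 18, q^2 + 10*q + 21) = q + 3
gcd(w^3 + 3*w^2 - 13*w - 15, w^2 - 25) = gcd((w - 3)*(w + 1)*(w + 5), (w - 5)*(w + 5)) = w + 5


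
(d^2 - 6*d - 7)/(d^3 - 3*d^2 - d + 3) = (d - 7)/(d^2 - 4*d + 3)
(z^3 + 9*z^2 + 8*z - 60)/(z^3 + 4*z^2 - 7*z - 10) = (z + 6)/(z + 1)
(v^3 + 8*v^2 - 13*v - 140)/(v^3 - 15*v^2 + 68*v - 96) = (v^2 + 12*v + 35)/(v^2 - 11*v + 24)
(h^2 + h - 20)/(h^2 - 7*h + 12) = (h + 5)/(h - 3)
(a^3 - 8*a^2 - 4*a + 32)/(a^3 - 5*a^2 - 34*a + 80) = (a + 2)/(a + 5)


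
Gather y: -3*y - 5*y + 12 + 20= 32 - 8*y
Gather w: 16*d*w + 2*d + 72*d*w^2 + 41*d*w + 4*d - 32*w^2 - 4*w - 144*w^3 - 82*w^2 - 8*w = 6*d - 144*w^3 + w^2*(72*d - 114) + w*(57*d - 12)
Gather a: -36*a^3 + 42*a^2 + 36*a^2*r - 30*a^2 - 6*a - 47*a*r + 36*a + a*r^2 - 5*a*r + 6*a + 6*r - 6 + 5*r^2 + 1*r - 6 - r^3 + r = -36*a^3 + a^2*(36*r + 12) + a*(r^2 - 52*r + 36) - r^3 + 5*r^2 + 8*r - 12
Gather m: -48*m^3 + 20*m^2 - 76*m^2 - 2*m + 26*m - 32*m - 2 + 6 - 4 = -48*m^3 - 56*m^2 - 8*m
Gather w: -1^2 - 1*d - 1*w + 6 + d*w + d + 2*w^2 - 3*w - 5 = 2*w^2 + w*(d - 4)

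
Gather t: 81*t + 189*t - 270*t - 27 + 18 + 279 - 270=0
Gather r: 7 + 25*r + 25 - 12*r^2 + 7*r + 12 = -12*r^2 + 32*r + 44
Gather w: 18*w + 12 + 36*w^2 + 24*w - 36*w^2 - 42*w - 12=0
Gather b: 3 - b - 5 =-b - 2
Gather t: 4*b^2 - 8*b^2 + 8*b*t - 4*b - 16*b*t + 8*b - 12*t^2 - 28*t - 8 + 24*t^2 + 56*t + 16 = -4*b^2 + 4*b + 12*t^2 + t*(28 - 8*b) + 8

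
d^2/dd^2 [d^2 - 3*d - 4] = 2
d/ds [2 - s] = -1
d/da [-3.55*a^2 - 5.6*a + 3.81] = -7.1*a - 5.6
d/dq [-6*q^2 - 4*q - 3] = -12*q - 4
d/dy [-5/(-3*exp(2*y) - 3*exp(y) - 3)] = 5*(-2*exp(y) - 1)*exp(y)/(3*(exp(2*y) + exp(y) + 1)^2)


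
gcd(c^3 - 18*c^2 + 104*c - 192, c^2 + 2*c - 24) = c - 4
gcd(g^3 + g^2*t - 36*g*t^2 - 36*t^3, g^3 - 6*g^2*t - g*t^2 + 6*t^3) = -g^2 + 5*g*t + 6*t^2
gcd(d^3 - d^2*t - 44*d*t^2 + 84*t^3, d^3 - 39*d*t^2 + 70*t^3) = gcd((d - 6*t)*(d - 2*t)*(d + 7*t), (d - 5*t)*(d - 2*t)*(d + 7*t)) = -d^2 - 5*d*t + 14*t^2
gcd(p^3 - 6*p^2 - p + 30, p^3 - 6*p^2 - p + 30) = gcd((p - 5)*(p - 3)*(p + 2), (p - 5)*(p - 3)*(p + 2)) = p^3 - 6*p^2 - p + 30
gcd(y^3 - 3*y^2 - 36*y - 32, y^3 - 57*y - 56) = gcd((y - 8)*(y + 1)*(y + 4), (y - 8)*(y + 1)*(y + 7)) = y^2 - 7*y - 8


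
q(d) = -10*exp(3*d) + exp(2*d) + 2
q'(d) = -30*exp(3*d) + 2*exp(2*d)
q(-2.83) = 2.00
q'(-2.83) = 0.00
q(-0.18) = -3.13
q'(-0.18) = -16.09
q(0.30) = -20.77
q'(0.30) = -70.14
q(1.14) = -293.92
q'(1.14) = -897.53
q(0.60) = -55.18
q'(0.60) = -174.85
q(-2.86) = 2.00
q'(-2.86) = 0.00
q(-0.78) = 1.25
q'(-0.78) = -2.47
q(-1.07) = 1.71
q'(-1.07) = -0.98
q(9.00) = -5320416746046.85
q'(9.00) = -15961315898115.68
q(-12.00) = 2.00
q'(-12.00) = 0.00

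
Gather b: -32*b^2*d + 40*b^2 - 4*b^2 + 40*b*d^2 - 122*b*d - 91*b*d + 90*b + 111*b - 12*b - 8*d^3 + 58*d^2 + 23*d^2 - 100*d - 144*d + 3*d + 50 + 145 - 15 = b^2*(36 - 32*d) + b*(40*d^2 - 213*d + 189) - 8*d^3 + 81*d^2 - 241*d + 180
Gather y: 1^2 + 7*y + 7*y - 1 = 14*y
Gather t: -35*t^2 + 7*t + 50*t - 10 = -35*t^2 + 57*t - 10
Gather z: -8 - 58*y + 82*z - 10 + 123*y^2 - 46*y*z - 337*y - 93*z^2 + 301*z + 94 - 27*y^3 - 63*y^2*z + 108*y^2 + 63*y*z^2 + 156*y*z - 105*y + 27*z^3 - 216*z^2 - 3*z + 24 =-27*y^3 + 231*y^2 - 500*y + 27*z^3 + z^2*(63*y - 309) + z*(-63*y^2 + 110*y + 380) + 100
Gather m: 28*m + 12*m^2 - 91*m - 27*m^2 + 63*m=-15*m^2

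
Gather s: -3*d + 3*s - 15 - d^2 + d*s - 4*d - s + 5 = -d^2 - 7*d + s*(d + 2) - 10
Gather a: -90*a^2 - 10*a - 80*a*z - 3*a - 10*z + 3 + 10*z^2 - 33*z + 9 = -90*a^2 + a*(-80*z - 13) + 10*z^2 - 43*z + 12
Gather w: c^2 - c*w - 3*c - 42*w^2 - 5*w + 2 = c^2 - 3*c - 42*w^2 + w*(-c - 5) + 2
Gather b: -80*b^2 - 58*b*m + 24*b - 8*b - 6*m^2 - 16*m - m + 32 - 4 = -80*b^2 + b*(16 - 58*m) - 6*m^2 - 17*m + 28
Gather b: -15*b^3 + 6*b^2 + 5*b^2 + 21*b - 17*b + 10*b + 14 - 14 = -15*b^3 + 11*b^2 + 14*b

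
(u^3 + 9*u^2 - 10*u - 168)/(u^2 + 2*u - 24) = u + 7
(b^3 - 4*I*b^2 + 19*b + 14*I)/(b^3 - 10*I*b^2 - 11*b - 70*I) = (b + I)/(b - 5*I)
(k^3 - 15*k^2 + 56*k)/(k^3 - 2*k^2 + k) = (k^2 - 15*k + 56)/(k^2 - 2*k + 1)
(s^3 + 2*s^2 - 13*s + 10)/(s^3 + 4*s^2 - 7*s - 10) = (s - 1)/(s + 1)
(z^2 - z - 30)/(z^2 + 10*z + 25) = (z - 6)/(z + 5)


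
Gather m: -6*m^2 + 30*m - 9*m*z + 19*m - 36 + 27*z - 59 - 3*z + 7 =-6*m^2 + m*(49 - 9*z) + 24*z - 88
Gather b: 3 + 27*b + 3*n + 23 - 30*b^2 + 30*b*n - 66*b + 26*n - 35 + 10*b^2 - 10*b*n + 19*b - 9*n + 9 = -20*b^2 + b*(20*n - 20) + 20*n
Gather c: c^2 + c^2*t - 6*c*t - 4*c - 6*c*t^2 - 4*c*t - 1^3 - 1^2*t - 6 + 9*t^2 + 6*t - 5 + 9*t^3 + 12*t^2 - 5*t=c^2*(t + 1) + c*(-6*t^2 - 10*t - 4) + 9*t^3 + 21*t^2 - 12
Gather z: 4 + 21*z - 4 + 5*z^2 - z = 5*z^2 + 20*z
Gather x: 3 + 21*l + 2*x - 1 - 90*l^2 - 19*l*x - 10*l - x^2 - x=-90*l^2 + 11*l - x^2 + x*(1 - 19*l) + 2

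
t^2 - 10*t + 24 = (t - 6)*(t - 4)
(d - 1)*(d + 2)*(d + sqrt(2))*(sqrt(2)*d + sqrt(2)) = sqrt(2)*d^4 + 2*d^3 + 2*sqrt(2)*d^3 - sqrt(2)*d^2 + 4*d^2 - 2*sqrt(2)*d - 2*d - 4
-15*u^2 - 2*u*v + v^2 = (-5*u + v)*(3*u + v)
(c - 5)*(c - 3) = c^2 - 8*c + 15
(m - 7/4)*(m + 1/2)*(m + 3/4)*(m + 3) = m^4 + 5*m^3/2 - 53*m^2/16 - 195*m/32 - 63/32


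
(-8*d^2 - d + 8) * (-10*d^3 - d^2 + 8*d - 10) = 80*d^5 + 18*d^4 - 143*d^3 + 64*d^2 + 74*d - 80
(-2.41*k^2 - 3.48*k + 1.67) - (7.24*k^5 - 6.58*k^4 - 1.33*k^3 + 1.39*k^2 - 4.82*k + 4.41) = -7.24*k^5 + 6.58*k^4 + 1.33*k^3 - 3.8*k^2 + 1.34*k - 2.74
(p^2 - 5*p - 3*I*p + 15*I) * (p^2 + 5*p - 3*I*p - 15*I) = p^4 - 6*I*p^3 - 34*p^2 + 150*I*p + 225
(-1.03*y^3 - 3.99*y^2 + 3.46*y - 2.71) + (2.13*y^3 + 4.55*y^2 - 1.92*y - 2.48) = 1.1*y^3 + 0.56*y^2 + 1.54*y - 5.19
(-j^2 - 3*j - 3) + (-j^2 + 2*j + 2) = -2*j^2 - j - 1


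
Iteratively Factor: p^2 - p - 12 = (p + 3)*(p - 4)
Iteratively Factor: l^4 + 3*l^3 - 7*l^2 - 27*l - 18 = (l + 3)*(l^3 - 7*l - 6) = (l - 3)*(l + 3)*(l^2 + 3*l + 2) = (l - 3)*(l + 1)*(l + 3)*(l + 2)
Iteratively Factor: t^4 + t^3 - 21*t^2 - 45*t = (t - 5)*(t^3 + 6*t^2 + 9*t) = (t - 5)*(t + 3)*(t^2 + 3*t) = (t - 5)*(t + 3)^2*(t)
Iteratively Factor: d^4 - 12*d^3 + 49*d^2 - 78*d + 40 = (d - 2)*(d^3 - 10*d^2 + 29*d - 20) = (d - 5)*(d - 2)*(d^2 - 5*d + 4) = (d - 5)*(d - 4)*(d - 2)*(d - 1)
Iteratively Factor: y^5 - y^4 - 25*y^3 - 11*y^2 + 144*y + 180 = (y - 5)*(y^4 + 4*y^3 - 5*y^2 - 36*y - 36) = (y - 5)*(y + 3)*(y^3 + y^2 - 8*y - 12) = (y - 5)*(y + 2)*(y + 3)*(y^2 - y - 6) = (y - 5)*(y - 3)*(y + 2)*(y + 3)*(y + 2)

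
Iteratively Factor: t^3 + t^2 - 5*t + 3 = (t + 3)*(t^2 - 2*t + 1) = (t - 1)*(t + 3)*(t - 1)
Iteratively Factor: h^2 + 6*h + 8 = (h + 2)*(h + 4)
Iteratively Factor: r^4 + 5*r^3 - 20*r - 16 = (r + 4)*(r^3 + r^2 - 4*r - 4) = (r + 2)*(r + 4)*(r^2 - r - 2) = (r - 2)*(r + 2)*(r + 4)*(r + 1)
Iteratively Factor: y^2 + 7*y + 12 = (y + 3)*(y + 4)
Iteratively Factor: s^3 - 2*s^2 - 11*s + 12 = (s - 1)*(s^2 - s - 12) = (s - 1)*(s + 3)*(s - 4)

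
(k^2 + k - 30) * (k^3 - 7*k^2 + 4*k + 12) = k^5 - 6*k^4 - 33*k^3 + 226*k^2 - 108*k - 360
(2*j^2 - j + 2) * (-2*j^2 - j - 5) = -4*j^4 - 13*j^2 + 3*j - 10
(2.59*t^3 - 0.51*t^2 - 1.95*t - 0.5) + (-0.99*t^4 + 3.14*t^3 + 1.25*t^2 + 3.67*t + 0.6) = -0.99*t^4 + 5.73*t^3 + 0.74*t^2 + 1.72*t + 0.1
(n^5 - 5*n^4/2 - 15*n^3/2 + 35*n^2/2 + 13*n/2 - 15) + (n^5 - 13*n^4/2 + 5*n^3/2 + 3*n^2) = 2*n^5 - 9*n^4 - 5*n^3 + 41*n^2/2 + 13*n/2 - 15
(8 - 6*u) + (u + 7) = 15 - 5*u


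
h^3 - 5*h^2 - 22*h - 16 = (h - 8)*(h + 1)*(h + 2)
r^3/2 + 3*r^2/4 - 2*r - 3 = (r/2 + 1)*(r - 2)*(r + 3/2)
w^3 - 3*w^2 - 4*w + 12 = (w - 3)*(w - 2)*(w + 2)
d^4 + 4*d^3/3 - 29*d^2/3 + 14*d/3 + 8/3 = (d - 2)*(d - 1)*(d + 1/3)*(d + 4)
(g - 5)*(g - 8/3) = g^2 - 23*g/3 + 40/3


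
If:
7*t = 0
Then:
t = 0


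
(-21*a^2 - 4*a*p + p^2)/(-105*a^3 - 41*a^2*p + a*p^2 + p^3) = 1/(5*a + p)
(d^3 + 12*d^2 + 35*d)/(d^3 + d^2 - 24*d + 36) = d*(d^2 + 12*d + 35)/(d^3 + d^2 - 24*d + 36)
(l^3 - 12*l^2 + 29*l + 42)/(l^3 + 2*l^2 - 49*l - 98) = (l^2 - 5*l - 6)/(l^2 + 9*l + 14)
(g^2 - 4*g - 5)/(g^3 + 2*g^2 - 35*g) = (g + 1)/(g*(g + 7))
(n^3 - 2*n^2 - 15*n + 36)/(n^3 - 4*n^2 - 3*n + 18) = (n + 4)/(n + 2)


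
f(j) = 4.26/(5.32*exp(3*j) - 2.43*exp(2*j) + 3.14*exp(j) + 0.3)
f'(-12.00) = 0.00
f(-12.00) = 14.20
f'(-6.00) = -0.35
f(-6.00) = 13.84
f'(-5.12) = -0.78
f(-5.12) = 13.37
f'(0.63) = -0.37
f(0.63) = 0.13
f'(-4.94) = -0.91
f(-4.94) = 13.22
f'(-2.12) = -3.36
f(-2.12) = 6.54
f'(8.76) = -0.00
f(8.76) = 0.00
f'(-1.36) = -3.00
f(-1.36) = 4.11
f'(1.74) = -0.01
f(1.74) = 0.00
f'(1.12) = -0.09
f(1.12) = 0.03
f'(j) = 4.26*(-15.96*exp(3*j) + 4.86*exp(2*j) - 3.14*exp(j))/(5.32*exp(3*j) - 2.43*exp(2*j) + 3.14*exp(j) + 0.3)^2 = (-67.9896*exp(2*j) + 20.7036*exp(j) - 13.3764)*exp(j)/(5.32*exp(3*j) - 2.43*exp(2*j) + 3.14*exp(j) + 0.3)^2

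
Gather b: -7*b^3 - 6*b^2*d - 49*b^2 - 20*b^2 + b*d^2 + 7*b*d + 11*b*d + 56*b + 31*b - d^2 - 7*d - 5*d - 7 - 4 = -7*b^3 + b^2*(-6*d - 69) + b*(d^2 + 18*d + 87) - d^2 - 12*d - 11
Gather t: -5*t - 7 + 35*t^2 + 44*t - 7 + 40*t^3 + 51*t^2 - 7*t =40*t^3 + 86*t^2 + 32*t - 14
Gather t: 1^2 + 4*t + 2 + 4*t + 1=8*t + 4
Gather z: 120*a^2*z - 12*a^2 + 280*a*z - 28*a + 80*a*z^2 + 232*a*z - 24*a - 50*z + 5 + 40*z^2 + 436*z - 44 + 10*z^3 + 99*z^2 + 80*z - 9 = -12*a^2 - 52*a + 10*z^3 + z^2*(80*a + 139) + z*(120*a^2 + 512*a + 466) - 48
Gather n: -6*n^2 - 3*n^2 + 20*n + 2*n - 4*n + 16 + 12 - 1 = -9*n^2 + 18*n + 27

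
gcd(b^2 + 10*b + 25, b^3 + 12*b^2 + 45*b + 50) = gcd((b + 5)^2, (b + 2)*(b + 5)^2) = b^2 + 10*b + 25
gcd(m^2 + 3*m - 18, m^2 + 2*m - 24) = m + 6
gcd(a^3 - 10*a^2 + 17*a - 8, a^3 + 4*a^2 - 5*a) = a - 1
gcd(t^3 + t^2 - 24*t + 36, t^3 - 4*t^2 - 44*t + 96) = t^2 + 4*t - 12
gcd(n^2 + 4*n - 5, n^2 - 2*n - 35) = n + 5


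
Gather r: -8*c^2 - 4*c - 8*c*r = -8*c^2 - 8*c*r - 4*c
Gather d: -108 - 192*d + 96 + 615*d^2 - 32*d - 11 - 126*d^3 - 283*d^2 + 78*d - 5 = -126*d^3 + 332*d^2 - 146*d - 28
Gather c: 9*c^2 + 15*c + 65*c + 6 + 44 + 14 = 9*c^2 + 80*c + 64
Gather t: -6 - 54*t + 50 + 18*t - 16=28 - 36*t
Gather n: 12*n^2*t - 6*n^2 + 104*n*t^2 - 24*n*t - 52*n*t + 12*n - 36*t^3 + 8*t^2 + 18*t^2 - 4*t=n^2*(12*t - 6) + n*(104*t^2 - 76*t + 12) - 36*t^3 + 26*t^2 - 4*t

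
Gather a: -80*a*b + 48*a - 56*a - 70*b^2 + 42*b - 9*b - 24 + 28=a*(-80*b - 8) - 70*b^2 + 33*b + 4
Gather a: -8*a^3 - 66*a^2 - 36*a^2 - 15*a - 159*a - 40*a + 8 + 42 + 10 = -8*a^3 - 102*a^2 - 214*a + 60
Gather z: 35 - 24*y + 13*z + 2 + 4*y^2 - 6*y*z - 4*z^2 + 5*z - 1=4*y^2 - 24*y - 4*z^2 + z*(18 - 6*y) + 36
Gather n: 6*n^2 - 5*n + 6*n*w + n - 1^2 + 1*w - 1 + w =6*n^2 + n*(6*w - 4) + 2*w - 2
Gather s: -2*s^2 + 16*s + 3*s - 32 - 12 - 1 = -2*s^2 + 19*s - 45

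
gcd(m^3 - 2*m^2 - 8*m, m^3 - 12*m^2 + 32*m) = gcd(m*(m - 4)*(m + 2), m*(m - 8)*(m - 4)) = m^2 - 4*m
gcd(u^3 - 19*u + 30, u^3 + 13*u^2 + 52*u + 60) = u + 5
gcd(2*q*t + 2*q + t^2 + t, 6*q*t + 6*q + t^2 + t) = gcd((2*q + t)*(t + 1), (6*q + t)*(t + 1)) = t + 1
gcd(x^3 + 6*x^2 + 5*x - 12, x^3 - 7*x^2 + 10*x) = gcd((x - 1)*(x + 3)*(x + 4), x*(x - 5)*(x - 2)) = 1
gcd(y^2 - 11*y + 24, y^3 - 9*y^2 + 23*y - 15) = y - 3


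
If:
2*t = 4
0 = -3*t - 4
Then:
No Solution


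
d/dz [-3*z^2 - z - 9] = -6*z - 1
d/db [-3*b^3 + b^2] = b*(2 - 9*b)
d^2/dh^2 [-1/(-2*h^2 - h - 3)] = 2*(-4*h^2 - 2*h + (4*h + 1)^2 - 6)/(2*h^2 + h + 3)^3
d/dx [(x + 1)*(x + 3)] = 2*x + 4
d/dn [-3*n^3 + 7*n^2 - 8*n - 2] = -9*n^2 + 14*n - 8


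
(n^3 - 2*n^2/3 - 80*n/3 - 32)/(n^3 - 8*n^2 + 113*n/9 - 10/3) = 3*(3*n^2 + 16*n + 16)/(9*n^2 - 18*n + 5)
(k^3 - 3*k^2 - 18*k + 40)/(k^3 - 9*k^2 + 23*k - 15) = (k^2 + 2*k - 8)/(k^2 - 4*k + 3)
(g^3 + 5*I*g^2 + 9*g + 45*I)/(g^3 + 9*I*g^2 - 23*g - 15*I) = (g - 3*I)/(g + I)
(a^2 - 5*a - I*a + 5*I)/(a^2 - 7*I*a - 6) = (a - 5)/(a - 6*I)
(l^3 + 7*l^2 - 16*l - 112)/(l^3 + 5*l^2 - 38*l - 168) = (l - 4)/(l - 6)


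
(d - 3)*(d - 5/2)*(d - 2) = d^3 - 15*d^2/2 + 37*d/2 - 15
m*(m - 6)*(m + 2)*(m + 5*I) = m^4 - 4*m^3 + 5*I*m^3 - 12*m^2 - 20*I*m^2 - 60*I*m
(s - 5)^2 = s^2 - 10*s + 25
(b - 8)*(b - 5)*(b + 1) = b^3 - 12*b^2 + 27*b + 40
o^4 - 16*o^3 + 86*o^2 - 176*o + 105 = (o - 7)*(o - 5)*(o - 3)*(o - 1)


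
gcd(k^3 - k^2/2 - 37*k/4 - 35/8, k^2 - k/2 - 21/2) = k - 7/2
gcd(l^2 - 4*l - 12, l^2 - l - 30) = l - 6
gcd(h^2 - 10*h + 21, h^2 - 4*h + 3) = h - 3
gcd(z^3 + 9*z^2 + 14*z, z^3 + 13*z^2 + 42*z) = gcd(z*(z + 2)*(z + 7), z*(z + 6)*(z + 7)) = z^2 + 7*z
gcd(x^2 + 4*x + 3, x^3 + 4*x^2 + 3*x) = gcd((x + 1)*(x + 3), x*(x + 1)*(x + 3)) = x^2 + 4*x + 3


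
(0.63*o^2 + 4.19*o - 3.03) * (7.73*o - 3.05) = 4.8699*o^3 + 30.4672*o^2 - 36.2014*o + 9.2415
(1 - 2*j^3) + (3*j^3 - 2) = j^3 - 1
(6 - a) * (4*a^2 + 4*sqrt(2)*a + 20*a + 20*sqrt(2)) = -4*a^3 - 4*sqrt(2)*a^2 + 4*a^2 + 4*sqrt(2)*a + 120*a + 120*sqrt(2)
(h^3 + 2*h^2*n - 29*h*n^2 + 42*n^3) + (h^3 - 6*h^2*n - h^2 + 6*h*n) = 2*h^3 - 4*h^2*n - h^2 - 29*h*n^2 + 6*h*n + 42*n^3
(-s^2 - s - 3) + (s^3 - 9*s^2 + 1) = s^3 - 10*s^2 - s - 2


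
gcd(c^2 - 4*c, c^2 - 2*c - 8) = c - 4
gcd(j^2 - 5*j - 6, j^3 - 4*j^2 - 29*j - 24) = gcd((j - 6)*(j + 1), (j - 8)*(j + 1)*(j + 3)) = j + 1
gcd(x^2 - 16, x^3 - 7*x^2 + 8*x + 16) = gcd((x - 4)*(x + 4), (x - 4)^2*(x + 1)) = x - 4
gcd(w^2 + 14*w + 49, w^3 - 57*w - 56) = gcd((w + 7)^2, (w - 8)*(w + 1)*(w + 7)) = w + 7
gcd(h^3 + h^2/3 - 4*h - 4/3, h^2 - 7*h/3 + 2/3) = h - 2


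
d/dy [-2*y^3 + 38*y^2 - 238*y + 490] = -6*y^2 + 76*y - 238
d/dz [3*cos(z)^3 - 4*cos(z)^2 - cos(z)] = (-9*cos(z)^2 + 8*cos(z) + 1)*sin(z)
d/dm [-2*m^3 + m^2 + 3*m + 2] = -6*m^2 + 2*m + 3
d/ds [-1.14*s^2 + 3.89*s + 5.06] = 3.89 - 2.28*s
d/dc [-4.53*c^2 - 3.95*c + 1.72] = -9.06*c - 3.95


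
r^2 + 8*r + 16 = (r + 4)^2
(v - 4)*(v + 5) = v^2 + v - 20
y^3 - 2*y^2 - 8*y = y*(y - 4)*(y + 2)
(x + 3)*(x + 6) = x^2 + 9*x + 18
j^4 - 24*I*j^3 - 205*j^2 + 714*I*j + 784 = (j - 8*I)*(j - 7*I)^2*(j - 2*I)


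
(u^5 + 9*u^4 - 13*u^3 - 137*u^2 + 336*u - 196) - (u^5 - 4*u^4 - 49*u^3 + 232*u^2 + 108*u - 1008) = 13*u^4 + 36*u^3 - 369*u^2 + 228*u + 812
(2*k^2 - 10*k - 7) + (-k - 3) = 2*k^2 - 11*k - 10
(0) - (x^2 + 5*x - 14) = -x^2 - 5*x + 14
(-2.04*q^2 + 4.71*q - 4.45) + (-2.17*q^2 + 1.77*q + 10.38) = -4.21*q^2 + 6.48*q + 5.93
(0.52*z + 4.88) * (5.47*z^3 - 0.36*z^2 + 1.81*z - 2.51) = 2.8444*z^4 + 26.5064*z^3 - 0.8156*z^2 + 7.5276*z - 12.2488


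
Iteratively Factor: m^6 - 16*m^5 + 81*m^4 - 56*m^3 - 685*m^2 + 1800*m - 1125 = (m - 3)*(m^5 - 13*m^4 + 42*m^3 + 70*m^2 - 475*m + 375) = (m - 5)*(m - 3)*(m^4 - 8*m^3 + 2*m^2 + 80*m - 75) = (m - 5)*(m - 3)*(m - 1)*(m^3 - 7*m^2 - 5*m + 75) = (m - 5)^2*(m - 3)*(m - 1)*(m^2 - 2*m - 15) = (m - 5)^2*(m - 3)*(m - 1)*(m + 3)*(m - 5)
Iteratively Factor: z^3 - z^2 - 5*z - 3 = (z + 1)*(z^2 - 2*z - 3) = (z - 3)*(z + 1)*(z + 1)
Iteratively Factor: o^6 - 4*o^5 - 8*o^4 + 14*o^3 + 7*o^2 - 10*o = (o - 1)*(o^5 - 3*o^4 - 11*o^3 + 3*o^2 + 10*o) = (o - 1)*(o + 1)*(o^4 - 4*o^3 - 7*o^2 + 10*o) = o*(o - 1)*(o + 1)*(o^3 - 4*o^2 - 7*o + 10) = o*(o - 1)*(o + 1)*(o + 2)*(o^2 - 6*o + 5) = o*(o - 1)^2*(o + 1)*(o + 2)*(o - 5)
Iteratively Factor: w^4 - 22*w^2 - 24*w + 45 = (w + 3)*(w^3 - 3*w^2 - 13*w + 15) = (w - 5)*(w + 3)*(w^2 + 2*w - 3) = (w - 5)*(w + 3)^2*(w - 1)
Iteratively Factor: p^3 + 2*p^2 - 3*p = (p + 3)*(p^2 - p) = (p - 1)*(p + 3)*(p)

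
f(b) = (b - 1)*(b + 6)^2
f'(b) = (b - 1)*(2*b + 12) + (b + 6)^2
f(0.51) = -20.77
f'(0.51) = 36.00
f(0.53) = -20.04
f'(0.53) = 36.50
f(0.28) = -28.40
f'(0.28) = 30.40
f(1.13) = 6.61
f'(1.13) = 52.69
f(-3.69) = -25.03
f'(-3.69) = -16.33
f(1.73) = 43.62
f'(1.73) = 71.04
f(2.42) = 100.67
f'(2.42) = 94.81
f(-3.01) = -35.85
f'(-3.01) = -15.04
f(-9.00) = -90.00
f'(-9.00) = 69.00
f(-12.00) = -468.00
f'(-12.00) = 192.00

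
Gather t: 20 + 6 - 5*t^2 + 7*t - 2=-5*t^2 + 7*t + 24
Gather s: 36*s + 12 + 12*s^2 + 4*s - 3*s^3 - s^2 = -3*s^3 + 11*s^2 + 40*s + 12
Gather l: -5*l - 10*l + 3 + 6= 9 - 15*l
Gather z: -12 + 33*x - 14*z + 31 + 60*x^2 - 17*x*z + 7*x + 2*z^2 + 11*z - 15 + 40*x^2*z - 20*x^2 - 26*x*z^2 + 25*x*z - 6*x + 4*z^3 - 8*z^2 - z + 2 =40*x^2 + 34*x + 4*z^3 + z^2*(-26*x - 6) + z*(40*x^2 + 8*x - 4) + 6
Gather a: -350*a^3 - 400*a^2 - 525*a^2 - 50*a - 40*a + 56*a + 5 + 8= -350*a^3 - 925*a^2 - 34*a + 13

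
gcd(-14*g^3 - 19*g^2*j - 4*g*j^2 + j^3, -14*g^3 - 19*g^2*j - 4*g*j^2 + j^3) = 14*g^3 + 19*g^2*j + 4*g*j^2 - j^3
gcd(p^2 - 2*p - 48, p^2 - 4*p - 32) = p - 8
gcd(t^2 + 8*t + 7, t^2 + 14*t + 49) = t + 7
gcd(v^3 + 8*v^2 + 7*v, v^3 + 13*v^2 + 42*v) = v^2 + 7*v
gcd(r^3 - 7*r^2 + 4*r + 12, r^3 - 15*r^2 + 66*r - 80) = r - 2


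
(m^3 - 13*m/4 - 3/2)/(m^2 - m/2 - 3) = m + 1/2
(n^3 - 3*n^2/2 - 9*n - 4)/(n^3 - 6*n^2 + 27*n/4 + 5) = 2*(n + 2)/(2*n - 5)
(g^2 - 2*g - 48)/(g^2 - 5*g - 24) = (g + 6)/(g + 3)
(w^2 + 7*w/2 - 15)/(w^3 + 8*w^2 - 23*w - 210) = (w - 5/2)/(w^2 + 2*w - 35)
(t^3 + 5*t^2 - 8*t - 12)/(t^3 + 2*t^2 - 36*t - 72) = (t^2 - t - 2)/(t^2 - 4*t - 12)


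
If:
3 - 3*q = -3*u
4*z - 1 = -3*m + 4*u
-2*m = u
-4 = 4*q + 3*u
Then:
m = 4/7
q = -1/7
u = -8/7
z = -37/28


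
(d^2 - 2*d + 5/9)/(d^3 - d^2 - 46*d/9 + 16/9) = (3*d - 5)/(3*d^2 - 2*d - 16)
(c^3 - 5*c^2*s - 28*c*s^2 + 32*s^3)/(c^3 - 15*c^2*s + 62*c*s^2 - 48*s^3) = (-c - 4*s)/(-c + 6*s)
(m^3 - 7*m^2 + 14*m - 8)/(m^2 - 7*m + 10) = (m^2 - 5*m + 4)/(m - 5)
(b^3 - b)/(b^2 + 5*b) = (b^2 - 1)/(b + 5)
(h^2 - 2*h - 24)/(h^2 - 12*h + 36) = (h + 4)/(h - 6)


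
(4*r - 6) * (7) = 28*r - 42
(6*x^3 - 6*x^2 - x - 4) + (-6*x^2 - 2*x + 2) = 6*x^3 - 12*x^2 - 3*x - 2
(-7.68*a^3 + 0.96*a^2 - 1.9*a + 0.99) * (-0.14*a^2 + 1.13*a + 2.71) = 1.0752*a^5 - 8.8128*a^4 - 19.462*a^3 + 0.316*a^2 - 4.0303*a + 2.6829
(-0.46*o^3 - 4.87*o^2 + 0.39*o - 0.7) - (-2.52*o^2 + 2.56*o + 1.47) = -0.46*o^3 - 2.35*o^2 - 2.17*o - 2.17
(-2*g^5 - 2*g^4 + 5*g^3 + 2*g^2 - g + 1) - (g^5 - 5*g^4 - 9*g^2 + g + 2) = -3*g^5 + 3*g^4 + 5*g^3 + 11*g^2 - 2*g - 1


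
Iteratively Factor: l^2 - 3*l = (l - 3)*(l)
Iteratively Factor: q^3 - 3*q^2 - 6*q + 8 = (q - 4)*(q^2 + q - 2) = (q - 4)*(q + 2)*(q - 1)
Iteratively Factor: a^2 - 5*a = (a - 5)*(a)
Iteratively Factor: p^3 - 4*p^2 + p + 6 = (p - 2)*(p^2 - 2*p - 3) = (p - 2)*(p + 1)*(p - 3)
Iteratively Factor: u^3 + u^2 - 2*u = (u)*(u^2 + u - 2) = u*(u - 1)*(u + 2)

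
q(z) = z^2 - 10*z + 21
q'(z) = 2*z - 10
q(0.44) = 16.79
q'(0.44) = -9.12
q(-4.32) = 82.86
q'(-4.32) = -18.64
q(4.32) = -3.54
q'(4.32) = -1.36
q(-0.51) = 26.36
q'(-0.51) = -11.02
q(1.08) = 11.37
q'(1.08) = -7.84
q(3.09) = -0.35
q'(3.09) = -3.82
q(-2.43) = 51.20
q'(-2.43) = -14.86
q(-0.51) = 26.36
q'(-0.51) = -11.02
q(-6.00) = 117.00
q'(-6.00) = -22.00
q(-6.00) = 117.00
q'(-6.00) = -22.00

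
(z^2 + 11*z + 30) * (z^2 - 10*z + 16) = z^4 + z^3 - 64*z^2 - 124*z + 480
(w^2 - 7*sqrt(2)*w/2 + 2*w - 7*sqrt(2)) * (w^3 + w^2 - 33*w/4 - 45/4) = w^5 - 7*sqrt(2)*w^4/2 + 3*w^4 - 21*sqrt(2)*w^3/2 - 25*w^3/4 - 111*w^2/4 + 175*sqrt(2)*w^2/8 - 45*w/2 + 777*sqrt(2)*w/8 + 315*sqrt(2)/4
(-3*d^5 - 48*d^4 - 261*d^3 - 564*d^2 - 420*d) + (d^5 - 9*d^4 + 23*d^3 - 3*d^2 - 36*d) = -2*d^5 - 57*d^4 - 238*d^3 - 567*d^2 - 456*d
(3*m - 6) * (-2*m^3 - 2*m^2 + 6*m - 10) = -6*m^4 + 6*m^3 + 30*m^2 - 66*m + 60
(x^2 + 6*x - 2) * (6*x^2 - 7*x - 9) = 6*x^4 + 29*x^3 - 63*x^2 - 40*x + 18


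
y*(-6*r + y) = -6*r*y + y^2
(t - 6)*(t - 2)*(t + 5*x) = t^3 + 5*t^2*x - 8*t^2 - 40*t*x + 12*t + 60*x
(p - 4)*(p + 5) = p^2 + p - 20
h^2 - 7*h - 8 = (h - 8)*(h + 1)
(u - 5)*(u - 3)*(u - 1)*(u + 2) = u^4 - 7*u^3 + 5*u^2 + 31*u - 30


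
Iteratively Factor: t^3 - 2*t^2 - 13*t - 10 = (t - 5)*(t^2 + 3*t + 2) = (t - 5)*(t + 1)*(t + 2)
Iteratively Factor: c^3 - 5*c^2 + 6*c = (c - 2)*(c^2 - 3*c) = c*(c - 2)*(c - 3)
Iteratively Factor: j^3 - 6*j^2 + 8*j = (j)*(j^2 - 6*j + 8) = j*(j - 4)*(j - 2)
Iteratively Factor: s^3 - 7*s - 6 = (s + 2)*(s^2 - 2*s - 3) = (s + 1)*(s + 2)*(s - 3)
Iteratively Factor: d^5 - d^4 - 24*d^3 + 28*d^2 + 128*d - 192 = (d - 4)*(d^4 + 3*d^3 - 12*d^2 - 20*d + 48) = (d - 4)*(d - 2)*(d^3 + 5*d^2 - 2*d - 24) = (d - 4)*(d - 2)*(d + 4)*(d^2 + d - 6) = (d - 4)*(d - 2)*(d + 3)*(d + 4)*(d - 2)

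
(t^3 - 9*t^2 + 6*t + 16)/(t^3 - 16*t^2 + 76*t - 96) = (t + 1)/(t - 6)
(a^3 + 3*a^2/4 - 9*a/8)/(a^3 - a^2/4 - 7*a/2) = (-8*a^2 - 6*a + 9)/(2*(-4*a^2 + a + 14))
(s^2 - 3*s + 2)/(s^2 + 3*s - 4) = (s - 2)/(s + 4)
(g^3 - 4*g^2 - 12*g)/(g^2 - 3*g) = (g^2 - 4*g - 12)/(g - 3)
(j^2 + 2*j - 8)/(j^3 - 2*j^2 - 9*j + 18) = (j + 4)/(j^2 - 9)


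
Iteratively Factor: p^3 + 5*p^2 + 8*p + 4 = (p + 1)*(p^2 + 4*p + 4) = (p + 1)*(p + 2)*(p + 2)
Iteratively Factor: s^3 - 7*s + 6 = (s + 3)*(s^2 - 3*s + 2) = (s - 1)*(s + 3)*(s - 2)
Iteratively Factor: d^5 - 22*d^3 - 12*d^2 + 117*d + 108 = (d + 3)*(d^4 - 3*d^3 - 13*d^2 + 27*d + 36) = (d + 1)*(d + 3)*(d^3 - 4*d^2 - 9*d + 36) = (d + 1)*(d + 3)^2*(d^2 - 7*d + 12) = (d - 4)*(d + 1)*(d + 3)^2*(d - 3)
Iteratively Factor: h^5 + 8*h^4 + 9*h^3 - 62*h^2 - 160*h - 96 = (h + 4)*(h^4 + 4*h^3 - 7*h^2 - 34*h - 24) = (h + 2)*(h + 4)*(h^3 + 2*h^2 - 11*h - 12) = (h - 3)*(h + 2)*(h + 4)*(h^2 + 5*h + 4) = (h - 3)*(h + 1)*(h + 2)*(h + 4)*(h + 4)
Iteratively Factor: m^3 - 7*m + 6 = (m + 3)*(m^2 - 3*m + 2) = (m - 2)*(m + 3)*(m - 1)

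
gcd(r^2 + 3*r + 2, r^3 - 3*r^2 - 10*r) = r + 2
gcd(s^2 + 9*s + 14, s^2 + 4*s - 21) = s + 7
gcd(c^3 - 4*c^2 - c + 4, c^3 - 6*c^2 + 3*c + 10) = c + 1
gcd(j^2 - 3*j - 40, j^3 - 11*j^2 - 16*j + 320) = j^2 - 3*j - 40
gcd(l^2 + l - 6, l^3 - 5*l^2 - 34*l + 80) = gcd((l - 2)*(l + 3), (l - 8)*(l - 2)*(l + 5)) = l - 2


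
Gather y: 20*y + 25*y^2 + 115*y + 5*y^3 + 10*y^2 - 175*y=5*y^3 + 35*y^2 - 40*y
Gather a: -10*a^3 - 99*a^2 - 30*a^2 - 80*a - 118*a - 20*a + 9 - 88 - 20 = -10*a^3 - 129*a^2 - 218*a - 99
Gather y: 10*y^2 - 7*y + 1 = 10*y^2 - 7*y + 1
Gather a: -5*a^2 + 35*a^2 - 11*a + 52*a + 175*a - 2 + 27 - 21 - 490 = 30*a^2 + 216*a - 486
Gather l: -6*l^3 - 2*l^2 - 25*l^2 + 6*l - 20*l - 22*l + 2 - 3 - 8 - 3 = -6*l^3 - 27*l^2 - 36*l - 12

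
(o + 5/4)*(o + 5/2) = o^2 + 15*o/4 + 25/8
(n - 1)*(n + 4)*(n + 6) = n^3 + 9*n^2 + 14*n - 24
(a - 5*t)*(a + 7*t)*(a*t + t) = a^3*t + 2*a^2*t^2 + a^2*t - 35*a*t^3 + 2*a*t^2 - 35*t^3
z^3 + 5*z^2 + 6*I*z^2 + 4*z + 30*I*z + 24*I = (z + 1)*(z + 4)*(z + 6*I)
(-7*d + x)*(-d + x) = 7*d^2 - 8*d*x + x^2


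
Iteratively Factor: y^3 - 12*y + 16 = (y + 4)*(y^2 - 4*y + 4) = (y - 2)*(y + 4)*(y - 2)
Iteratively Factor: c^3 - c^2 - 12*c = (c)*(c^2 - c - 12) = c*(c + 3)*(c - 4)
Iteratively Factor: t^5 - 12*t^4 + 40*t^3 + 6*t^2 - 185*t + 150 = (t - 5)*(t^4 - 7*t^3 + 5*t^2 + 31*t - 30) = (t - 5)*(t - 1)*(t^3 - 6*t^2 - t + 30) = (t - 5)*(t - 3)*(t - 1)*(t^2 - 3*t - 10) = (t - 5)^2*(t - 3)*(t - 1)*(t + 2)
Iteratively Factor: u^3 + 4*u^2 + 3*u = (u)*(u^2 + 4*u + 3) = u*(u + 3)*(u + 1)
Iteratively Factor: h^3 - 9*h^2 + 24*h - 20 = (h - 5)*(h^2 - 4*h + 4) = (h - 5)*(h - 2)*(h - 2)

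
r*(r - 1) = r^2 - r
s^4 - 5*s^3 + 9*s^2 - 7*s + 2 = (s - 2)*(s - 1)^3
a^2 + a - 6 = (a - 2)*(a + 3)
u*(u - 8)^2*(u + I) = u^4 - 16*u^3 + I*u^3 + 64*u^2 - 16*I*u^2 + 64*I*u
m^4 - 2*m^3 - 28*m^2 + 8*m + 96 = (m - 6)*(m - 2)*(m + 2)*(m + 4)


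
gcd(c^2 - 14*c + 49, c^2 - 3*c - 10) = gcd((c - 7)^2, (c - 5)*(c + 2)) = 1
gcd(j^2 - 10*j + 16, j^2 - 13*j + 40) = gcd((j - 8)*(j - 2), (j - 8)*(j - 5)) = j - 8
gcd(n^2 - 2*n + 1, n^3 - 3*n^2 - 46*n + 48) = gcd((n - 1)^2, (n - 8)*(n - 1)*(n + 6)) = n - 1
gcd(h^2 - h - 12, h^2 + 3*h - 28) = h - 4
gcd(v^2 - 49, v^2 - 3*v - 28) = v - 7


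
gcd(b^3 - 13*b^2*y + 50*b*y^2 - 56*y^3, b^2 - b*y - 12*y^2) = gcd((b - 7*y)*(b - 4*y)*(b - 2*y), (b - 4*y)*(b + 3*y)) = -b + 4*y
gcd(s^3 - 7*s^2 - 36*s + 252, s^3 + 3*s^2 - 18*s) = s + 6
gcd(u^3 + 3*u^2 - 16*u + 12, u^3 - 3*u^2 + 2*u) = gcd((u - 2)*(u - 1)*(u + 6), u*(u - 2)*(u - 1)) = u^2 - 3*u + 2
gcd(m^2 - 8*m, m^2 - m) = m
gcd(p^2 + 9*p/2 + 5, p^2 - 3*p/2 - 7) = p + 2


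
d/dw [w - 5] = 1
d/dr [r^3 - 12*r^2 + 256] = 3*r*(r - 8)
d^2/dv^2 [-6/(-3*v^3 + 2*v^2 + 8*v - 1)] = 12*((2 - 9*v)*(3*v^3 - 2*v^2 - 8*v + 1) + (-9*v^2 + 4*v + 8)^2)/(3*v^3 - 2*v^2 - 8*v + 1)^3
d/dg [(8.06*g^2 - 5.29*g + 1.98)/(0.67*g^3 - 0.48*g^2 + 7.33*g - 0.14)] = (-5.4002*g^4 + 7.0886*g^3 + 52.5608*g^2 - 0.356000000000002*g - 13.7728)/(0.4489*g^6 - 0.6432*g^5 + 10.0526*g^4 - 7.2244*g^3 + 53.8633*g^2 - 2.0524*g + 0.0196)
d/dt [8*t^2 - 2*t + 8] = 16*t - 2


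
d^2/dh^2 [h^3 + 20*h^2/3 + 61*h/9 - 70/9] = 6*h + 40/3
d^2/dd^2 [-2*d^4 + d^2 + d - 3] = 2 - 24*d^2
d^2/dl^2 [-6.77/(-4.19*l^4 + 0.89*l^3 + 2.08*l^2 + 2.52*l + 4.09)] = ((-340.3956*l^2 + 36.1518*l + 28.1632)*(-4.19*l^4 + 0.89*l^3 + 2.08*l^2 + 2.52*l + 4.09) - 6.77*(-33.52*l^3 + 5.34*l^2 + 8.32*l + 5.04)*(-16.76*l^3 + 2.67*l^2 + 4.16*l + 2.52))/(-4.19*l^4 + 0.89*l^3 + 2.08*l^2 + 2.52*l + 4.09)^3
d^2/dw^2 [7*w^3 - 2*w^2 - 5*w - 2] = 42*w - 4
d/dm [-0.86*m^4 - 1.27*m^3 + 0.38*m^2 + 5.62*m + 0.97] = -3.44*m^3 - 3.81*m^2 + 0.76*m + 5.62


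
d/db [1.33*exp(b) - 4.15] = 1.33*exp(b)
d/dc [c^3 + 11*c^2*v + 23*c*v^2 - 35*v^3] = 3*c^2 + 22*c*v + 23*v^2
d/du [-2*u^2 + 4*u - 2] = 4 - 4*u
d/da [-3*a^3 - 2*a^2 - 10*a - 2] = -9*a^2 - 4*a - 10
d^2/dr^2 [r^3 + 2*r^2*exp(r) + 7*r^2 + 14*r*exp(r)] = 2*r^2*exp(r) + 22*r*exp(r) + 6*r + 32*exp(r) + 14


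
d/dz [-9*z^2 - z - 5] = -18*z - 1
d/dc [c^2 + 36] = 2*c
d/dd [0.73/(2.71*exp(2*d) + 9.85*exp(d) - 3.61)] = (-3.9566*exp(d) - 7.1905)*exp(d)/(2.71*exp(2*d) + 9.85*exp(d) - 3.61)^2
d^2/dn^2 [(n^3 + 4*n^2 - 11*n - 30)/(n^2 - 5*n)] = 4*(17*n^3 - 45*n^2 + 225*n - 375)/(n^3*(n^3 - 15*n^2 + 75*n - 125))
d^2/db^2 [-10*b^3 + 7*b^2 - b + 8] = 14 - 60*b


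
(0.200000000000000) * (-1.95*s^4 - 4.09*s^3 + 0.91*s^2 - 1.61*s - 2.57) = -0.39*s^4 - 0.818*s^3 + 0.182*s^2 - 0.322*s - 0.514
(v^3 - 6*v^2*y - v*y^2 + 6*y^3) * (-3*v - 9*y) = -3*v^4 + 9*v^3*y + 57*v^2*y^2 - 9*v*y^3 - 54*y^4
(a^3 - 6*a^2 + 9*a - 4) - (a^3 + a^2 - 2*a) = -7*a^2 + 11*a - 4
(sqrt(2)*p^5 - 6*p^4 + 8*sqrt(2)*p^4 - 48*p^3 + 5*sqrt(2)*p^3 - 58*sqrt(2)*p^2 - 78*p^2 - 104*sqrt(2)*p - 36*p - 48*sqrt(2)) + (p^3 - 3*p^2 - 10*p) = sqrt(2)*p^5 - 6*p^4 + 8*sqrt(2)*p^4 - 47*p^3 + 5*sqrt(2)*p^3 - 58*sqrt(2)*p^2 - 81*p^2 - 104*sqrt(2)*p - 46*p - 48*sqrt(2)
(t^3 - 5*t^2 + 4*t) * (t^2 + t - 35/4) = t^5 - 4*t^4 - 39*t^3/4 + 191*t^2/4 - 35*t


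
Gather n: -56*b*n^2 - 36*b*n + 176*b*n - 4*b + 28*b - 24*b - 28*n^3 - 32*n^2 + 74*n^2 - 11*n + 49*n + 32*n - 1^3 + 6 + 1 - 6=-28*n^3 + n^2*(42 - 56*b) + n*(140*b + 70)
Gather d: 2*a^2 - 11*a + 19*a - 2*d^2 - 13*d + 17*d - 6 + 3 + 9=2*a^2 + 8*a - 2*d^2 + 4*d + 6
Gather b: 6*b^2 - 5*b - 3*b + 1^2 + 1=6*b^2 - 8*b + 2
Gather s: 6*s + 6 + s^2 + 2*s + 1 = s^2 + 8*s + 7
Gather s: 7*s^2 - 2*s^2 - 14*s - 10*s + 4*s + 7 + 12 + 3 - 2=5*s^2 - 20*s + 20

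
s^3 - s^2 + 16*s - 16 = (s - 1)*(s - 4*I)*(s + 4*I)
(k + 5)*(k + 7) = k^2 + 12*k + 35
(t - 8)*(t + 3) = t^2 - 5*t - 24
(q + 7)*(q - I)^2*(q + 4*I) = q^4 + 7*q^3 + 2*I*q^3 + 7*q^2 + 14*I*q^2 + 49*q - 4*I*q - 28*I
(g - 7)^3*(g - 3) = g^4 - 24*g^3 + 210*g^2 - 784*g + 1029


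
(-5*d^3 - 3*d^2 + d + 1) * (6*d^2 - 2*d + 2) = -30*d^5 - 8*d^4 + 2*d^3 - 2*d^2 + 2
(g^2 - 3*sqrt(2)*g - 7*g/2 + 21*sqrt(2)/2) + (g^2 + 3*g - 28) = 2*g^2 - 3*sqrt(2)*g - g/2 - 28 + 21*sqrt(2)/2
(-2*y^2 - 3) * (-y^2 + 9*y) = 2*y^4 - 18*y^3 + 3*y^2 - 27*y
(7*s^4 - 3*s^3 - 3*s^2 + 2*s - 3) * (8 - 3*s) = -21*s^5 + 65*s^4 - 15*s^3 - 30*s^2 + 25*s - 24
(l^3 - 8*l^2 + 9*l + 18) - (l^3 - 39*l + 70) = -8*l^2 + 48*l - 52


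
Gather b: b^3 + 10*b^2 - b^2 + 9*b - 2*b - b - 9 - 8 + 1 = b^3 + 9*b^2 + 6*b - 16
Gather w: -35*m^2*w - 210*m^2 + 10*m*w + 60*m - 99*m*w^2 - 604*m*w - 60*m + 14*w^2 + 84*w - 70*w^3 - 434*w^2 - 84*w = -210*m^2 - 70*w^3 + w^2*(-99*m - 420) + w*(-35*m^2 - 594*m)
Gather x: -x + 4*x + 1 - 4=3*x - 3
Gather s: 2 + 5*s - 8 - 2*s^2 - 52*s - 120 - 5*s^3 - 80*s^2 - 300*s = -5*s^3 - 82*s^2 - 347*s - 126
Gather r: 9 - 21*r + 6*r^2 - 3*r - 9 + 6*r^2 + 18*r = 12*r^2 - 6*r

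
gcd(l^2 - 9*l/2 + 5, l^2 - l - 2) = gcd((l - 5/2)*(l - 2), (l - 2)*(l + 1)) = l - 2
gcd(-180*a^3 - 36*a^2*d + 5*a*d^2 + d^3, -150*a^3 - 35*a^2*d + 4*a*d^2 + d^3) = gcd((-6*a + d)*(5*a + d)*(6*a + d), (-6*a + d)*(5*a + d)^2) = 30*a^2 + a*d - d^2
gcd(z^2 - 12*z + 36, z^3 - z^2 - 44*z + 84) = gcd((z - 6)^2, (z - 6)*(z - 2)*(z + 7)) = z - 6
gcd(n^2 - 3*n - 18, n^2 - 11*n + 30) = n - 6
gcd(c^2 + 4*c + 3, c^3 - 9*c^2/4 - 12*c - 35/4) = c + 1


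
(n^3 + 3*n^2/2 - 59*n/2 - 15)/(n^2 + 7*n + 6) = (2*n^2 - 9*n - 5)/(2*(n + 1))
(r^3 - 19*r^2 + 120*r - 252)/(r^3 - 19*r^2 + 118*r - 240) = (r^2 - 13*r + 42)/(r^2 - 13*r + 40)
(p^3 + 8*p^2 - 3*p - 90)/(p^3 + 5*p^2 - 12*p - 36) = (p + 5)/(p + 2)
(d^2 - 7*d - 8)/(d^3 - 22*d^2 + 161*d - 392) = (d + 1)/(d^2 - 14*d + 49)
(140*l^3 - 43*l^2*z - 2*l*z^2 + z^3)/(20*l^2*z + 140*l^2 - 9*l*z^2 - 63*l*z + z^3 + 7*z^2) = (7*l + z)/(z + 7)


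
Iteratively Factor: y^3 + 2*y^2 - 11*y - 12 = (y + 4)*(y^2 - 2*y - 3) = (y - 3)*(y + 4)*(y + 1)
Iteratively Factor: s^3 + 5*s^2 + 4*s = (s + 4)*(s^2 + s) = s*(s + 4)*(s + 1)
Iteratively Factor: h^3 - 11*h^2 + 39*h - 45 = (h - 3)*(h^2 - 8*h + 15) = (h - 3)^2*(h - 5)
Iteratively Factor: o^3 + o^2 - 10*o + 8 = (o - 2)*(o^2 + 3*o - 4) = (o - 2)*(o + 4)*(o - 1)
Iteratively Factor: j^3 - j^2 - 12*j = (j - 4)*(j^2 + 3*j) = j*(j - 4)*(j + 3)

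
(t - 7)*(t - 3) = t^2 - 10*t + 21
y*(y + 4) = y^2 + 4*y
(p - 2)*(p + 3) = p^2 + p - 6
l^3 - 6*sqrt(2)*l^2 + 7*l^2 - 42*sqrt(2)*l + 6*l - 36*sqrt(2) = (l + 1)*(l + 6)*(l - 6*sqrt(2))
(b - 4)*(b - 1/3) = b^2 - 13*b/3 + 4/3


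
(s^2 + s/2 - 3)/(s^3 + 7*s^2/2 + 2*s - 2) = (2*s - 3)/(2*s^2 + 3*s - 2)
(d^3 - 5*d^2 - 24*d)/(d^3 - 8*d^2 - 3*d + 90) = d*(d - 8)/(d^2 - 11*d + 30)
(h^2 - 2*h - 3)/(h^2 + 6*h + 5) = (h - 3)/(h + 5)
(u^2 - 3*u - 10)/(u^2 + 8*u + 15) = (u^2 - 3*u - 10)/(u^2 + 8*u + 15)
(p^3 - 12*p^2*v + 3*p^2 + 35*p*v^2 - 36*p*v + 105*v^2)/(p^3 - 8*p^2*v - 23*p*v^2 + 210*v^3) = (p^2 - 5*p*v + 3*p - 15*v)/(p^2 - p*v - 30*v^2)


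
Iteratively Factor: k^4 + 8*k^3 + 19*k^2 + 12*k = (k)*(k^3 + 8*k^2 + 19*k + 12) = k*(k + 4)*(k^2 + 4*k + 3) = k*(k + 3)*(k + 4)*(k + 1)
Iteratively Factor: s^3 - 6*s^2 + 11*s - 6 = (s - 1)*(s^2 - 5*s + 6) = (s - 2)*(s - 1)*(s - 3)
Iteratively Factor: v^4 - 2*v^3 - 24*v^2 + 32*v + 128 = (v - 4)*(v^3 + 2*v^2 - 16*v - 32) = (v - 4)*(v + 4)*(v^2 - 2*v - 8) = (v - 4)^2*(v + 4)*(v + 2)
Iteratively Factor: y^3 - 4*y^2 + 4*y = (y - 2)*(y^2 - 2*y) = y*(y - 2)*(y - 2)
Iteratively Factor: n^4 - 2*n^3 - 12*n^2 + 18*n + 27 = (n + 3)*(n^3 - 5*n^2 + 3*n + 9) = (n - 3)*(n + 3)*(n^2 - 2*n - 3) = (n - 3)*(n + 1)*(n + 3)*(n - 3)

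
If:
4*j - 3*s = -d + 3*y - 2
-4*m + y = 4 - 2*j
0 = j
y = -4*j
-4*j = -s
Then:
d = -2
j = 0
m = -1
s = 0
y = 0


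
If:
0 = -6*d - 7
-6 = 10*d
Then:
No Solution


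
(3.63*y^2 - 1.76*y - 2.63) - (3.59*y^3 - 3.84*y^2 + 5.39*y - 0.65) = -3.59*y^3 + 7.47*y^2 - 7.15*y - 1.98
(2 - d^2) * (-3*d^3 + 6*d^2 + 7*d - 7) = 3*d^5 - 6*d^4 - 13*d^3 + 19*d^2 + 14*d - 14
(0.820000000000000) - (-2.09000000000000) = 2.91000000000000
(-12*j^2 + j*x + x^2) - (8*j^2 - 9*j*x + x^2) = -20*j^2 + 10*j*x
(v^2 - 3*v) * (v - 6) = v^3 - 9*v^2 + 18*v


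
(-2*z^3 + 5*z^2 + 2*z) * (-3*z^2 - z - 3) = 6*z^5 - 13*z^4 - 5*z^3 - 17*z^2 - 6*z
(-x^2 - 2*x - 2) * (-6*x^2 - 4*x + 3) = 6*x^4 + 16*x^3 + 17*x^2 + 2*x - 6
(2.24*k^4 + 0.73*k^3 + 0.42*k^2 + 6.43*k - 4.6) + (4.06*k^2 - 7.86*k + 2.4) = 2.24*k^4 + 0.73*k^3 + 4.48*k^2 - 1.43*k - 2.2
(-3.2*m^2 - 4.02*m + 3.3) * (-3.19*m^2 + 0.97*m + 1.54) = 10.208*m^4 + 9.7198*m^3 - 19.3544*m^2 - 2.9898*m + 5.082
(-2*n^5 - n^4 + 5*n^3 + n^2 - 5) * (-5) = 10*n^5 + 5*n^4 - 25*n^3 - 5*n^2 + 25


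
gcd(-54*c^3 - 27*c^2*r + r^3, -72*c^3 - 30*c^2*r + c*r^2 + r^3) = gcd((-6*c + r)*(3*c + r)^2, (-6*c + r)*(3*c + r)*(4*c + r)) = -18*c^2 - 3*c*r + r^2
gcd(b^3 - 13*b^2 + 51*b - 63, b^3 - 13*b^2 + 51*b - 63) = b^3 - 13*b^2 + 51*b - 63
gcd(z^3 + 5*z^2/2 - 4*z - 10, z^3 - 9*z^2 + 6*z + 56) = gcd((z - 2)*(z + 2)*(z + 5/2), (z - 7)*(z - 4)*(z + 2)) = z + 2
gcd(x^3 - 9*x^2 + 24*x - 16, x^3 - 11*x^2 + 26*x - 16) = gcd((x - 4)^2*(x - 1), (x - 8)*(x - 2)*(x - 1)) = x - 1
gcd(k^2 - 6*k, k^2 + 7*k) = k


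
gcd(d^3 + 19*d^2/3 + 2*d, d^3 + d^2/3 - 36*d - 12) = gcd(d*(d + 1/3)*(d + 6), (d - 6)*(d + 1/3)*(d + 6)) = d^2 + 19*d/3 + 2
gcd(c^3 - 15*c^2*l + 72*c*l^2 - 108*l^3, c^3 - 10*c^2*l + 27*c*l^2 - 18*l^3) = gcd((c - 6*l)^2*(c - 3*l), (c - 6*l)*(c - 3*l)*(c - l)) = c^2 - 9*c*l + 18*l^2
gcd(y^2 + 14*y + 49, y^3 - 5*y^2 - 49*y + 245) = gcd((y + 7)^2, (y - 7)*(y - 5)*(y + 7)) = y + 7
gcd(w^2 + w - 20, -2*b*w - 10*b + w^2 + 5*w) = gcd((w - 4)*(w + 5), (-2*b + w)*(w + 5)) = w + 5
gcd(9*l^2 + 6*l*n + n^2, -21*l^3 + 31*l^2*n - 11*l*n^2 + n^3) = 1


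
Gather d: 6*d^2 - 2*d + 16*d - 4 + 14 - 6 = 6*d^2 + 14*d + 4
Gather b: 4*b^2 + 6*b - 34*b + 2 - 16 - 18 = 4*b^2 - 28*b - 32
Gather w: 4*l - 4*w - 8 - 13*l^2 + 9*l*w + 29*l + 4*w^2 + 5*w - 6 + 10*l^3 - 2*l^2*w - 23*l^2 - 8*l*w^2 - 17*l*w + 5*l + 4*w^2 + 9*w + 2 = 10*l^3 - 36*l^2 + 38*l + w^2*(8 - 8*l) + w*(-2*l^2 - 8*l + 10) - 12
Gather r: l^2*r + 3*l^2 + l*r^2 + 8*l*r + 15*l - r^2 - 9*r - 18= 3*l^2 + 15*l + r^2*(l - 1) + r*(l^2 + 8*l - 9) - 18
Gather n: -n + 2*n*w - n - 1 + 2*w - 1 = n*(2*w - 2) + 2*w - 2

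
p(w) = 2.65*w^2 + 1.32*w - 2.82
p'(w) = 5.3*w + 1.32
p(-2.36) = 8.82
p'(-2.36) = -11.19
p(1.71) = 7.19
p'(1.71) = 10.38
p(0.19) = -2.47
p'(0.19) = 2.33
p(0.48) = -1.58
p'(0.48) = 3.86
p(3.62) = 36.69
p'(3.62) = 20.51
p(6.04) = 101.83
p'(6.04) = 33.33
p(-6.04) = 85.88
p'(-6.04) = -30.69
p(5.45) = 83.09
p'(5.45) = 30.20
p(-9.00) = 199.95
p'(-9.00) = -46.38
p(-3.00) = 17.07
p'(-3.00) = -14.58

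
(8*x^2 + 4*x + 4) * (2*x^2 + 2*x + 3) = 16*x^4 + 24*x^3 + 40*x^2 + 20*x + 12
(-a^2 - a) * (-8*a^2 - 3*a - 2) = 8*a^4 + 11*a^3 + 5*a^2 + 2*a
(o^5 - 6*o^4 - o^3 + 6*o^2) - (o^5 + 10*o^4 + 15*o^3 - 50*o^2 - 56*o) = -16*o^4 - 16*o^3 + 56*o^2 + 56*o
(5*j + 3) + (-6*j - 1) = 2 - j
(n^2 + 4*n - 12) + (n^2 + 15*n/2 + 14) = 2*n^2 + 23*n/2 + 2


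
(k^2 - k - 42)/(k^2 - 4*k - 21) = (k + 6)/(k + 3)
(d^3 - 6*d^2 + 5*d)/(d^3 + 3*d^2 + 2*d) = (d^2 - 6*d + 5)/(d^2 + 3*d + 2)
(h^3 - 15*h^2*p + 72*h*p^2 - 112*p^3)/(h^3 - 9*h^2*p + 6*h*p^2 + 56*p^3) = (h - 4*p)/(h + 2*p)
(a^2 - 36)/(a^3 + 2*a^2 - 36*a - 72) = 1/(a + 2)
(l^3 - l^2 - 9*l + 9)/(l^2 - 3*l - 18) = (l^2 - 4*l + 3)/(l - 6)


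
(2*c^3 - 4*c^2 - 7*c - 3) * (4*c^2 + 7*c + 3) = 8*c^5 - 2*c^4 - 50*c^3 - 73*c^2 - 42*c - 9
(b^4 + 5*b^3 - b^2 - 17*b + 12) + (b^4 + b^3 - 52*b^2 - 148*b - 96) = 2*b^4 + 6*b^3 - 53*b^2 - 165*b - 84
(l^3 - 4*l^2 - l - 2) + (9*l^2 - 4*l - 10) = l^3 + 5*l^2 - 5*l - 12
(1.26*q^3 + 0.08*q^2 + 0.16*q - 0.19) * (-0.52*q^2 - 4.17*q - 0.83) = -0.6552*q^5 - 5.2958*q^4 - 1.4626*q^3 - 0.6348*q^2 + 0.6595*q + 0.1577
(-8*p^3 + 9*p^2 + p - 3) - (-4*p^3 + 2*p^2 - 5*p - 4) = -4*p^3 + 7*p^2 + 6*p + 1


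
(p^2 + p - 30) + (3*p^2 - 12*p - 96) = 4*p^2 - 11*p - 126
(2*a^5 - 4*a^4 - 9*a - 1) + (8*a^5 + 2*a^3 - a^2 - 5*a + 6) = 10*a^5 - 4*a^4 + 2*a^3 - a^2 - 14*a + 5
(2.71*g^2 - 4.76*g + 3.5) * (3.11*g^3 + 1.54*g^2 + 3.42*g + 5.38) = 8.4281*g^5 - 10.6302*g^4 + 12.8228*g^3 + 3.6906*g^2 - 13.6388*g + 18.83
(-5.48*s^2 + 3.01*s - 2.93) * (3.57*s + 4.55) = -19.5636*s^3 - 14.1883*s^2 + 3.2354*s - 13.3315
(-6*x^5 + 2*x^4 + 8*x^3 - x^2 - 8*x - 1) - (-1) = -6*x^5 + 2*x^4 + 8*x^3 - x^2 - 8*x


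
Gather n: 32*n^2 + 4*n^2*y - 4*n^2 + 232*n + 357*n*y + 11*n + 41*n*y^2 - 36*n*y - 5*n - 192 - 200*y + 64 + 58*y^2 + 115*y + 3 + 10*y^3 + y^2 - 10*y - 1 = n^2*(4*y + 28) + n*(41*y^2 + 321*y + 238) + 10*y^3 + 59*y^2 - 95*y - 126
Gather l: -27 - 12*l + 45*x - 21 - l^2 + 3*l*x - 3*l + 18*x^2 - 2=-l^2 + l*(3*x - 15) + 18*x^2 + 45*x - 50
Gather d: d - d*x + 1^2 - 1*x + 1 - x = d*(1 - x) - 2*x + 2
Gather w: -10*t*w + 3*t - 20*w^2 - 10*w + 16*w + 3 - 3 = 3*t - 20*w^2 + w*(6 - 10*t)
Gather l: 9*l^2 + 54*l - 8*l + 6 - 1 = 9*l^2 + 46*l + 5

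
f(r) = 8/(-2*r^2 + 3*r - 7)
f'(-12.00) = 0.00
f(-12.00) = -0.02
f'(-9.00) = -0.00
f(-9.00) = -0.04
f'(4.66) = 0.09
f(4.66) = -0.22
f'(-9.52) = -0.01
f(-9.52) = -0.04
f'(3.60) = 0.19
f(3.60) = -0.36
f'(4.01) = 0.14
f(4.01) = -0.29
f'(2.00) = 0.49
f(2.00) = -0.89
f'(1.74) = 0.52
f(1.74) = -1.02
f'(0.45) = -0.26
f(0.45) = -1.32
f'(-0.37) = -0.51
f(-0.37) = -0.95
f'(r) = 8*(4*r - 3)/(-2*r^2 + 3*r - 7)^2 = 8*(4*r - 3)/(2*r^2 - 3*r + 7)^2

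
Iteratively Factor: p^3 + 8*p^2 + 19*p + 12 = (p + 4)*(p^2 + 4*p + 3) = (p + 3)*(p + 4)*(p + 1)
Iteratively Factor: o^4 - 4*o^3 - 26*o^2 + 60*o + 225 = (o + 3)*(o^3 - 7*o^2 - 5*o + 75) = (o - 5)*(o + 3)*(o^2 - 2*o - 15) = (o - 5)^2*(o + 3)*(o + 3)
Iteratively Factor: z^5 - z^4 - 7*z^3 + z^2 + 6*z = (z - 1)*(z^4 - 7*z^2 - 6*z) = (z - 3)*(z - 1)*(z^3 + 3*z^2 + 2*z) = (z - 3)*(z - 1)*(z + 2)*(z^2 + z) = z*(z - 3)*(z - 1)*(z + 2)*(z + 1)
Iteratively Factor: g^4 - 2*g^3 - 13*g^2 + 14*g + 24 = (g - 2)*(g^3 - 13*g - 12) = (g - 2)*(g + 1)*(g^2 - g - 12) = (g - 2)*(g + 1)*(g + 3)*(g - 4)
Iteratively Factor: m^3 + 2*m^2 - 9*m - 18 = (m + 2)*(m^2 - 9) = (m - 3)*(m + 2)*(m + 3)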